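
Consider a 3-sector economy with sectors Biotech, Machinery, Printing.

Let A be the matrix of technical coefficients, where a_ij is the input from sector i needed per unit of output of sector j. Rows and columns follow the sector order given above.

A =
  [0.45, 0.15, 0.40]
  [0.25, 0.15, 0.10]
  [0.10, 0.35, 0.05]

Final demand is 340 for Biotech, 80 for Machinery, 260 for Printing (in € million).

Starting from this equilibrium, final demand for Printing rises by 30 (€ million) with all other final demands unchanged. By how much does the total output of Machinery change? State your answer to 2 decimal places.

Δx_M = 14.59

I − A =
  [   0.55    -0.15    -0.40]
  [  -0.25     0.85    -0.10]
  [  -0.10    -0.35     0.95]
Cofactors of I−A, C_ij = (−1)^(i+j)·(minor ij) (rows/columns in the sector order above):
  C_11 = (0.85)(0.95) − (-0.10)(-0.35) = 0.7725
  C_12 = −[(-0.25)(0.95) − (-0.10)(-0.10)] = 0.2475
  C_13 = (-0.25)(-0.35) − (0.85)(-0.10) = 0.1725
  C_21 = −[(-0.15)(0.95) − (-0.40)(-0.35)] = 0.2825
  C_22 = (0.55)(0.95) − (-0.40)(-0.10) = 0.4825
  C_23 = −[(0.55)(-0.35) − (-0.15)(-0.10)] = 0.2075
  C_31 = (-0.15)(-0.10) − (-0.40)(0.85) = 0.3550
  C_32 = −[(0.55)(-0.10) − (-0.40)(-0.25)] = 0.1550
  C_33 = (0.55)(0.85) − (-0.15)(-0.25) = 0.4300
det(I−A) = Σ_j (I−A)_1j·C_1j = (0.55)(0.7725) + (-0.15)(0.2475) + (-0.40)(0.1725) = 0.31875
adj(I−A) = Cᵀ =
  [ 0.7725   0.2825   0.3550]
  [ 0.2475   0.4825   0.1550]
  [ 0.1725   0.2075   0.4300]
(I − A)⁻¹ = adj(I−A) / det(I−A) ≈
  [   2.4235     0.8863     1.1137]
  [   0.7765     1.5137     0.4863]
  [   0.5412     0.6510     1.3490]
Δx = (I − A)⁻¹ Δd with Δd having +30 in the Printing component and 0 elsewhere.
So Δx_M = L_MP · (+30), where L_MP = adj(I−A)_MP / det(I−A) = 0.1550 / 0.31875.
Δx_M = 0.1550 × (+30) / 0.31875 = 4.65 / 0.31875 ≈ 14.59.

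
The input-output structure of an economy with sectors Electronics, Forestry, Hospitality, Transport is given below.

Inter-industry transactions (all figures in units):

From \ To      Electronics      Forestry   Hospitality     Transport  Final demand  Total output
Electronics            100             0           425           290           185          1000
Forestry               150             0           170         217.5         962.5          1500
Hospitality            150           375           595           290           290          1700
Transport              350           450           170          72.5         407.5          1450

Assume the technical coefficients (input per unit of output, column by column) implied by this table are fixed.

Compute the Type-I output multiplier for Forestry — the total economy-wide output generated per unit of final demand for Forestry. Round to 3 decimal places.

Technical coefficients a_ij = z_ij / X_j:
  a_EE = 100/1000 = 0.10, a_FE = 150/1000 = 0.15, a_HE = 150/1000 = 0.15, a_TE = 350/1000 = 0.35
  a_EF = 0/1500 = 0.00, a_FF = 0/1500 = 0.00, a_HF = 375/1500 = 0.25, a_TF = 450/1500 = 0.30
  a_EH = 425/1700 = 0.25, a_FH = 170/1700 = 0.10, a_HH = 595/1700 = 0.35, a_TH = 170/1700 = 0.10
  a_ET = 290/1450 = 0.20, a_FT = 217.5/1450 = 0.15, a_HT = 290/1450 = 0.20, a_TT = 72.5/1450 = 0.05
I − A =
  [   0.90     0.00    -0.25    -0.20]
  [  -0.15     1.00    -0.10    -0.15]
  [  -0.15    -0.25     0.65    -0.20]
  [  -0.35    -0.30    -0.10     0.95]
Compute the cofactors C_ij = (−1)^(i+j)·(3×3 minor ij) of I−A; the adjugate is their transpose:
adj(I−A) = Cᵀ =
  [ 0.534750   0.118375   0.252250   0.184375]
  [ 0.147250   0.436125   0.143750   0.130125]
  [ 0.263500   0.259250   0.735500   0.251250]
  [ 0.271250   0.208625   0.215750   0.515625]
det(I−A) = Σ_j (I−A)_1j·C_1j = (0.90)(0.534750) + (0.00)(0.147250) + (-0.25)(0.263500) + (-0.20)(0.271250) = 0.36115
(I − A)⁻¹ = adj(I−A) / det(I−A) ≈
  [   1.4807     0.3278     0.6985     0.5105]
  [   0.4077     1.2076     0.3980     0.3603]
  [   0.7296     0.7178     2.0365     0.6957]
  [   0.7511     0.5777     0.5974     1.4277]
The output multiplier for sector j is the column-j sum of the Leontief inverse (I − A)⁻¹ = adj(I−A) / det(I−A).
Column F of adj(I−A): (0.118375, 0.436125, 0.259250, 0.208625); det(I−A) = 0.36115.
m_F = (0.118375 + 0.436125 + 0.259250 + 0.208625) / 0.36115 = 1.022375 / 0.36115 ≈ 2.831.

m_F = 2.831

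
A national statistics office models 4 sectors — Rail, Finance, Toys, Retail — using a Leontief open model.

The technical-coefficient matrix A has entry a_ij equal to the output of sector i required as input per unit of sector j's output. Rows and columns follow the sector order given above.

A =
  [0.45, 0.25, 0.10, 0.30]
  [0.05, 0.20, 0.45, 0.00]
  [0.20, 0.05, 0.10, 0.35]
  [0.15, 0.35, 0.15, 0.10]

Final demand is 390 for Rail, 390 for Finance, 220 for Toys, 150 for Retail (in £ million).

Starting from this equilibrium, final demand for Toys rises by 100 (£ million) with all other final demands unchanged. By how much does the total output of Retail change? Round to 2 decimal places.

Δx_4 = 98.62

I − A =
  [   0.55    -0.25    -0.10    -0.30]
  [  -0.05     0.80    -0.45     0.00]
  [  -0.20    -0.05     0.90    -0.35]
  [  -0.15    -0.35    -0.15     0.90]
Compute the cofactors C_ij = (−1)^(i+j)·(3×3 minor ij) of I−A; the adjugate is their transpose:
adj(I−A) = Cᵀ =
  [ 0.530625   0.302875   0.256500   0.276625]
  [ 0.142500   0.343875   0.209250   0.128875]
  [ 0.194375   0.169000   0.343500   0.198375]
  [ 0.176250   0.212375   0.181375   0.333625]
det(I−A) = Σ_j (I−A)_1j·C_1j = (0.55)(0.530625) + (-0.25)(0.142500) + (-0.10)(0.194375) + (-0.30)(0.176250) = 0.18390625
(I − A)⁻¹ = adj(I−A) / det(I−A) ≈
  [   2.8853     1.6469     1.3947     1.5042]
  [   0.7749     1.8698     1.1378     0.7008]
  [   1.0569     0.9189     1.8678     1.0787]
  [   0.9584     1.1548     0.9862     1.8141]
Δx = (I − A)⁻¹ Δd with Δd having +100 in the Toys component and 0 elsewhere.
So Δx_4 = L_43 · (+100), where L_43 = adj(I−A)_43 / det(I−A) = 0.181375 / 0.18390625.
Δx_4 = 0.181375 × (+100) / 0.18390625 = 18.1375 / 0.18390625 ≈ 98.62.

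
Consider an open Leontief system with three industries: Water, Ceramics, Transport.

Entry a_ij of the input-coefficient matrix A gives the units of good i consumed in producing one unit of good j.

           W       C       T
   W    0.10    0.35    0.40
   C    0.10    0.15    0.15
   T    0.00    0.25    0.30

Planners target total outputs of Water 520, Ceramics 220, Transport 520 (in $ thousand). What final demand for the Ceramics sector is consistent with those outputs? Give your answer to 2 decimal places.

I − A =
  [   0.90    -0.35    -0.40]
  [  -0.10     0.85    -0.15]
  [   0.00    -0.25     0.70]
d = (I − A) x:
  d_W = (+0.90)·520 + (-0.35)·220 + (-0.40)·520 = 183.00
  d_C = (-0.10)·520 + (+0.85)·220 + (-0.15)·520 = 57.00
  d_T = (+0.00)·520 + (-0.25)·220 + (+0.70)·520 = 309.00

d_C = 57.00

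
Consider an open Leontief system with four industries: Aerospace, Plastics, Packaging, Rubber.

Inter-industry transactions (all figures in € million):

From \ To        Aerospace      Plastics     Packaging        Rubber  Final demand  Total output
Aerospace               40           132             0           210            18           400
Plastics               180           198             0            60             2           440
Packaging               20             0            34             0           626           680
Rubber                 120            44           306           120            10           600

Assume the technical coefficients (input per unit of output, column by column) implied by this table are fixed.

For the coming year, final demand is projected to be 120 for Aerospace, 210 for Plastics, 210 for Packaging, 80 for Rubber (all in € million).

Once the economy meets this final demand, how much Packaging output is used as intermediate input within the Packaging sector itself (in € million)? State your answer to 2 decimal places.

z_33 = 13.11

Technical coefficients a_ij = z_ij / X_j:
  a_11 = 40/400 = 0.10, a_21 = 180/400 = 0.45, a_31 = 20/400 = 0.05, a_41 = 120/400 = 0.30
  a_12 = 132/440 = 0.30, a_22 = 198/440 = 0.45, a_32 = 0/440 = 0.00, a_42 = 44/440 = 0.10
  a_13 = 0/680 = 0.00, a_23 = 0/680 = 0.00, a_33 = 34/680 = 0.05, a_43 = 306/680 = 0.45
  a_14 = 210/600 = 0.35, a_24 = 60/600 = 0.10, a_34 = 0/600 = 0.00, a_44 = 120/600 = 0.20
I − A =
  [   0.90    -0.30     0.00    -0.35]
  [  -0.45     0.55     0.00    -0.10]
  [  -0.05     0.00     0.95     0.00]
  [  -0.30    -0.10    -0.45     0.80]
Compute the cofactors C_ij = (−1)^(i+j)·(3×3 minor ij) of I−A; the adjugate is their transpose:
adj(I−A) = Cᵀ =
  [ 0.408500   0.261250   0.100125   0.211375]
  [ 0.372750   0.576375   0.111375   0.235125]
  [ 0.021500   0.013750   0.196500   0.011125]
  [ 0.211875   0.177750   0.162000   0.342000]
det(I−A) = Σ_j (I−A)_1j·C_1j = (0.90)(0.408500) + (-0.30)(0.372750) + (0.00)(0.021500) + (-0.35)(0.211875) = 0.18166875
(I − A)⁻¹ = adj(I−A) / det(I−A) ≈
  [   2.2486     1.4381     0.5511     1.1635]
  [   2.0518     3.1727     0.6131     1.2943]
  [   0.1183     0.0757     1.0816     0.0612]
  [   1.1663     0.9784     0.8917     1.8825]
First solve x = (I − A)⁻¹ d = adj(I−A)·d / det(I−A); in particular x_3 = (0.021500·120 + 0.013750·210 + 0.196500·210 + 0.011125·80) / 0.18166875 = 47.6225 / 0.18166875 ≈ 262.1392.
Intermediate flow from 3 to 3: z_33 = a_33 · x_3 = 0.05 × 47.6225 / 0.18166875 = 2.381125 / 0.18166875 ≈ 13.11.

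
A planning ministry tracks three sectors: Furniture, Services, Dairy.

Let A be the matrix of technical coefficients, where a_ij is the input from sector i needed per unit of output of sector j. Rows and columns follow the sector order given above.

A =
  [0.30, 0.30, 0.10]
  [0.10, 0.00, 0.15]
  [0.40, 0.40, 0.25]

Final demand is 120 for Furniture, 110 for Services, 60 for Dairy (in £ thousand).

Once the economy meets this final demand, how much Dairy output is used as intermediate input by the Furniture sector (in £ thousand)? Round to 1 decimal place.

z_31 = 121.1

I − A =
  [   0.70    -0.30    -0.10]
  [  -0.10     1.00    -0.15]
  [  -0.40    -0.40     0.75]
Cofactors of I−A, C_ij = (−1)^(i+j)·(minor ij) (rows/columns in the sector order above):
  C_11 = (1.00)(0.75) − (-0.15)(-0.40) = 0.6900
  C_12 = −[(-0.10)(0.75) − (-0.15)(-0.40)] = 0.1350
  C_13 = (-0.10)(-0.40) − (1.00)(-0.40) = 0.4400
  C_21 = −[(-0.30)(0.75) − (-0.10)(-0.40)] = 0.2650
  C_22 = (0.70)(0.75) − (-0.10)(-0.40) = 0.4850
  C_23 = −[(0.70)(-0.40) − (-0.30)(-0.40)] = 0.4000
  C_31 = (-0.30)(-0.15) − (-0.10)(1.00) = 0.1450
  C_32 = −[(0.70)(-0.15) − (-0.10)(-0.10)] = 0.1150
  C_33 = (0.70)(1.00) − (-0.30)(-0.10) = 0.6700
det(I−A) = Σ_j (I−A)_1j·C_1j = (0.70)(0.6900) + (-0.30)(0.1350) + (-0.10)(0.4400) = 0.3985
adj(I−A) = Cᵀ =
  [ 0.6900   0.2650   0.1450]
  [ 0.1350   0.4850   0.1150]
  [ 0.4400   0.4000   0.6700]
(I − A)⁻¹ = adj(I−A) / det(I−A) ≈
  [   1.7315     0.6650     0.3639]
  [   0.3388     1.2171     0.2886]
  [   1.1041     1.0038     1.6813]
First solve x = (I − A)⁻¹ d = adj(I−A)·d / det(I−A); in particular x_1 = (0.6900·120 + 0.2650·110 + 0.1450·60) / 0.3985 = 120.65 / 0.3985 ≈ 302.760.
Intermediate flow from 3 to 1: z_31 = a_31 · x_1 = 0.40 × 120.65 / 0.3985 = 48.26 / 0.3985 ≈ 121.1.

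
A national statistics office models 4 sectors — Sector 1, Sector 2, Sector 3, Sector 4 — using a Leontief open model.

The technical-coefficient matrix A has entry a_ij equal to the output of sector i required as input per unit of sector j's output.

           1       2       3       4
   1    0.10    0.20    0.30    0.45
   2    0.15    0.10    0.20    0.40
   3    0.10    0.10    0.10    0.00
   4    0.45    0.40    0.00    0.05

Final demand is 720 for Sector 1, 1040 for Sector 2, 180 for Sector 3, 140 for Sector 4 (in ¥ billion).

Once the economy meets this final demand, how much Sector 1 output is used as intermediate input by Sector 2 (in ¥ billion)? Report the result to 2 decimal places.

z_12 = 676.29

I − A =
  [   0.90    -0.20    -0.30    -0.45]
  [  -0.15     0.90    -0.20    -0.40]
  [  -0.10    -0.10     0.90     0.00]
  [  -0.45    -0.40     0.00     0.95]
Compute the cofactors C_ij = (−1)^(i+j)·(3×3 minor ij) of I−A; the adjugate is their transpose:
adj(I−A) = Cᵀ =
  [ 0.60650   0.36150   0.28250   0.43950]
  [ 0.30925   0.55875   0.22725   0.38175]
  [ 0.10175   0.10225   0.35175   0.09125]
  [ 0.41750   0.40650   0.22950   0.64850]
det(I−A) = Σ_j (I−A)_1j·C_1j = (0.90)(0.60650) + (-0.20)(0.30925) + (-0.30)(0.10175) + (-0.45)(0.41750) = 0.2656
(I − A)⁻¹ = adj(I−A) / det(I−A) ≈
  [   2.2835     1.3611     1.0636     1.6547]
  [   1.1643     2.1037     0.8556     1.4373]
  [   0.3831     0.3850     1.3244     0.3436]
  [   1.5719     1.5305     0.8641     2.4416]
First solve x = (I − A)⁻¹ d = adj(I−A)·d / det(I−A); in particular x_2 = (0.30925·720 + 0.55875·1040 + 0.22725·180 + 0.38175·140) / 0.2656 = 898.11 / 0.2656 ≈ 3381.4383.
Intermediate flow from 1 to 2: z_12 = a_12 · x_2 = 0.20 × 898.11 / 0.2656 = 179.622 / 0.2656 ≈ 676.29.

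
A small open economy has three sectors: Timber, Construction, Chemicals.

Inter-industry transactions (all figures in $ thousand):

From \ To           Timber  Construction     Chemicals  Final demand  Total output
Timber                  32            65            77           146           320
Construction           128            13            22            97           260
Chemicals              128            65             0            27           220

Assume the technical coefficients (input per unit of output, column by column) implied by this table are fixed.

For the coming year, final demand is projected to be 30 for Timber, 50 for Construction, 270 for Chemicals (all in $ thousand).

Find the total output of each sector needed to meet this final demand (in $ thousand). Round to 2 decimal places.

Technical coefficients a_ij = z_ij / X_j:
  a_11 = 32/320 = 0.10, a_21 = 128/320 = 0.40, a_31 = 128/320 = 0.40
  a_12 = 65/260 = 0.25, a_22 = 13/260 = 0.05, a_32 = 65/260 = 0.25
  a_13 = 77/220 = 0.35, a_23 = 22/220 = 0.10, a_33 = 0/220 = 0.00
I − A =
  [   0.90    -0.25    -0.35]
  [  -0.40     0.95    -0.10]
  [  -0.40    -0.25     1.00]
Cofactors of I−A, C_ij = (−1)^(i+j)·(minor ij) (rows/columns in the sector order above):
  C_11 = (0.95)(1.00) − (-0.10)(-0.25) = 0.9250
  C_12 = −[(-0.40)(1.00) − (-0.10)(-0.40)] = 0.4400
  C_13 = (-0.40)(-0.25) − (0.95)(-0.40) = 0.4800
  C_21 = −[(-0.25)(1.00) − (-0.35)(-0.25)] = 0.3375
  C_22 = (0.90)(1.00) − (-0.35)(-0.40) = 0.7600
  C_23 = −[(0.90)(-0.25) − (-0.25)(-0.40)] = 0.3250
  C_31 = (-0.25)(-0.10) − (-0.35)(0.95) = 0.3575
  C_32 = −[(0.90)(-0.10) − (-0.35)(-0.40)] = 0.2300
  C_33 = (0.90)(0.95) − (-0.25)(-0.40) = 0.7550
det(I−A) = Σ_j (I−A)_1j·C_1j = (0.90)(0.9250) + (-0.25)(0.4400) + (-0.35)(0.4800) = 0.5545
adj(I−A) = Cᵀ =
  [ 0.9250   0.3375   0.3575]
  [ 0.4400   0.7600   0.2300]
  [ 0.4800   0.3250   0.7550]
(I − A)⁻¹ = adj(I−A) / det(I−A) ≈
  [   1.6682     0.6087     0.6447]
  [   0.7935     1.3706     0.4148]
  [   0.8656     0.5861     1.3616]
x = (I − A)⁻¹ d = adj(I−A)·d / det(I−A), with det(I−A) = 0.5545:
  x_1 = (0.9250·30 + 0.3375·50 + 0.3575·270) / 0.5545 = 141.15 / 0.5545 ≈ 254.55
  x_2 = (0.4400·30 + 0.7600·50 + 0.2300·270) / 0.5545 = 113.30 / 0.5545 ≈ 204.33
  x_3 = (0.4800·30 + 0.3250·50 + 0.7550·270) / 0.5545 = 234.50 / 0.5545 ≈ 422.90

x_1 = 254.55, x_2 = 204.33, x_3 = 422.90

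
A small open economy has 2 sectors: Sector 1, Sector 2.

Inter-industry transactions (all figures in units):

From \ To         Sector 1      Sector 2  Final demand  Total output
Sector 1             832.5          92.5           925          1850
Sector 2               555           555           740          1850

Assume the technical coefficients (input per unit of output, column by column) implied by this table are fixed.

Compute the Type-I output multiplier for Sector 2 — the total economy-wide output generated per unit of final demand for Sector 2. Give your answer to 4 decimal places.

Technical coefficients a_ij = z_ij / X_j:
  a_11 = 832.5/1850 = 0.45, a_21 = 555/1850 = 0.30
  a_12 = 92.5/1850 = 0.05, a_22 = 555/1850 = 0.30
I − A =
  [   0.55    -0.05]
  [  -0.30     0.70]
det(I−A) = (0.55)(0.70) − (-0.05)(-0.30) = 0.3700
adj(I−A) = [[0.70, 0.05], [0.30, 0.55]]
(I − A)⁻¹ = adj(I−A) / det(I−A) ≈
  [   1.89189     0.13514]
  [   0.81081     1.48649]
The output multiplier for sector j is the column-j sum of the Leontief inverse (I − A)⁻¹ = adj(I−A) / det(I−A).
Column 2 of adj(I−A): (0.05, 0.55); det(I−A) = 0.3700.
m_2 = (0.05 + 0.55) / 0.3700 = 0.60 / 0.3700 ≈ 1.6216.

m_2 = 1.6216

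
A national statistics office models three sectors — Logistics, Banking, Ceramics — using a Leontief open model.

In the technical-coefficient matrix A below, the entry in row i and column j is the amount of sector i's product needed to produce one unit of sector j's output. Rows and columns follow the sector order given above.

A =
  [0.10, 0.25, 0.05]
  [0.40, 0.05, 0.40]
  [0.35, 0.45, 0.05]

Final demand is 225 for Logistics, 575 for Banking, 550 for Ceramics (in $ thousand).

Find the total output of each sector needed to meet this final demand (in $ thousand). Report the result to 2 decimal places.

I − A =
  [   0.90    -0.25    -0.05]
  [  -0.40     0.95    -0.40]
  [  -0.35    -0.45     0.95]
Cofactors of I−A, C_ij = (−1)^(i+j)·(minor ij) (rows/columns in the sector order above):
  C_11 = (0.95)(0.95) − (-0.40)(-0.45) = 0.7225
  C_12 = −[(-0.40)(0.95) − (-0.40)(-0.35)] = 0.5200
  C_13 = (-0.40)(-0.45) − (0.95)(-0.35) = 0.5125
  C_21 = −[(-0.25)(0.95) − (-0.05)(-0.45)] = 0.2600
  C_22 = (0.90)(0.95) − (-0.05)(-0.35) = 0.8375
  C_23 = −[(0.90)(-0.45) − (-0.25)(-0.35)] = 0.4925
  C_31 = (-0.25)(-0.40) − (-0.05)(0.95) = 0.1475
  C_32 = −[(0.90)(-0.40) − (-0.05)(-0.40)] = 0.3800
  C_33 = (0.90)(0.95) − (-0.25)(-0.40) = 0.7550
det(I−A) = Σ_j (I−A)_1j·C_1j = (0.90)(0.7225) + (-0.25)(0.5200) + (-0.05)(0.5125) = 0.494625
adj(I−A) = Cᵀ =
  [ 0.7225   0.2600   0.1475]
  [ 0.5200   0.8375   0.3800]
  [ 0.5125   0.4925   0.7550]
(I − A)⁻¹ = adj(I−A) / det(I−A) ≈
  [   1.4607     0.5257     0.2982]
  [   1.0513     1.6932     0.7683]
  [   1.0361     0.9957     1.5264]
x = (I − A)⁻¹ d = adj(I−A)·d / det(I−A), with det(I−A) = 0.494625:
  x_1 = (0.7225·225 + 0.2600·575 + 0.1475·550) / 0.494625 = 393.1875 / 0.494625 ≈ 794.92
  x_2 = (0.5200·225 + 0.8375·575 + 0.3800·550) / 0.494625 = 807.5625 / 0.494625 ≈ 1632.68
  x_3 = (0.5125·225 + 0.4925·575 + 0.7550·550) / 0.494625 = 813.75 / 0.494625 ≈ 1645.19

x_1 = 794.92, x_2 = 1632.68, x_3 = 1645.19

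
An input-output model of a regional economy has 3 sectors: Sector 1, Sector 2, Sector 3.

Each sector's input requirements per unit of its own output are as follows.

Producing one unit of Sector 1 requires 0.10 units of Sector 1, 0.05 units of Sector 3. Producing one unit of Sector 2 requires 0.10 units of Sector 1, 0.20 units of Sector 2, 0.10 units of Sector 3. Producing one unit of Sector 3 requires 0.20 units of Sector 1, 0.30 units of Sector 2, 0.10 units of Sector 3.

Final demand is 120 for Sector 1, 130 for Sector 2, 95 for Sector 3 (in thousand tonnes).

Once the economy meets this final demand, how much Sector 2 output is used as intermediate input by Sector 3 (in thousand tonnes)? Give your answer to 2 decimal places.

z_23 = 41.97

I − A =
  [   0.90    -0.10    -0.20]
  [   0.00     0.80    -0.30]
  [  -0.05    -0.10     0.90]
Cofactors of I−A, C_ij = (−1)^(i+j)·(minor ij) (rows/columns in the sector order above):
  C_11 = (0.80)(0.90) − (-0.30)(-0.10) = 0.6900
  C_12 = −[(0.00)(0.90) − (-0.30)(-0.05)] = 0.0150
  C_13 = (0.00)(-0.10) − (0.80)(-0.05) = 0.0400
  C_21 = −[(-0.10)(0.90) − (-0.20)(-0.10)] = 0.1100
  C_22 = (0.90)(0.90) − (-0.20)(-0.05) = 0.8000
  C_23 = −[(0.90)(-0.10) − (-0.10)(-0.05)] = 0.0950
  C_31 = (-0.10)(-0.30) − (-0.20)(0.80) = 0.1900
  C_32 = −[(0.90)(-0.30) − (-0.20)(0.00)] = 0.2700
  C_33 = (0.90)(0.80) − (-0.10)(0.00) = 0.7200
det(I−A) = Σ_j (I−A)_1j·C_1j = (0.90)(0.6900) + (-0.10)(0.0150) + (-0.20)(0.0400) = 0.6115
adj(I−A) = Cᵀ =
  [ 0.6900   0.1100   0.1900]
  [ 0.0150   0.8000   0.2700]
  [ 0.0400   0.0950   0.7200]
(I − A)⁻¹ = adj(I−A) / det(I−A) ≈
  [   1.1284     0.1799     0.3107]
  [   0.0245     1.3083     0.4415]
  [   0.0654     0.1554     1.1774]
First solve x = (I − A)⁻¹ d = adj(I−A)·d / det(I−A); in particular x_3 = (0.0400·120 + 0.0950·130 + 0.7200·95) / 0.6115 = 85.55 / 0.6115 ≈ 139.9019.
Intermediate flow from 2 to 3: z_23 = a_23 · x_3 = 0.30 × 85.55 / 0.6115 = 25.665 / 0.6115 ≈ 41.97.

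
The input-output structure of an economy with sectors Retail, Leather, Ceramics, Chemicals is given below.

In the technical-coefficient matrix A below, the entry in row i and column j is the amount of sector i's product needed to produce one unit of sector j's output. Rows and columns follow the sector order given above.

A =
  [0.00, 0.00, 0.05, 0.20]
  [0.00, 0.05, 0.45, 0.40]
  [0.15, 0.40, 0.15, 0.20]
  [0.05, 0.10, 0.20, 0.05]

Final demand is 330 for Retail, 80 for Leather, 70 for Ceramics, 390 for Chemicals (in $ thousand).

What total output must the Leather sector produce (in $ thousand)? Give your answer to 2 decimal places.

x_2 = 646.38

I − A =
  [   1.00     0.00    -0.05    -0.20]
  [   0.00     0.95    -0.45    -0.40]
  [  -0.15    -0.40     0.85    -0.20]
  [  -0.05    -0.10    -0.20     0.95]
Compute the cofactors C_ij = (−1)^(i+j)·(3×3 minor ij) of I−A; the adjugate is their transpose:
adj(I−A) = Cᵀ =
  [ 0.483125   0.053000   0.090125   0.143000]
  [ 0.097625   0.745375   0.504000   0.440500]
  [ 0.146875   0.399000   0.853000   0.378500]
  [ 0.066625   0.165250   0.237375   0.620375]
det(I−A) = Σ_j (I−A)_1j·C_1j = (1.00)(0.483125) + (0.00)(0.097625) + (-0.05)(0.146875) + (-0.20)(0.066625) = 0.46245625
(I − A)⁻¹ = adj(I−A) / det(I−A) ≈
  [   1.0447     0.1146     0.1949     0.3092]
  [   0.2111     1.6118     1.0898     0.9525]
  [   0.3176     0.8628     1.8445     0.8185]
  [   0.1441     0.3573     0.5133     1.3415]
x = (I − A)⁻¹ d = adj(I−A)·d / det(I−A), with det(I−A) = 0.46245625:
  x_1 = (0.483125·330 + 0.053000·80 + 0.090125·70 + 0.143000·390) / 0.46245625 = 225.75 / 0.46245625 ≈ 488.15
  x_2 = (0.097625·330 + 0.745375·80 + 0.504000·70 + 0.440500·390) / 0.46245625 = 298.92125 / 0.46245625 ≈ 646.38
  x_3 = (0.146875·330 + 0.399000·80 + 0.853000·70 + 0.378500·390) / 0.46245625 = 287.71375 / 0.46245625 ≈ 622.14
  x_4 = (0.066625·330 + 0.165250·80 + 0.237375·70 + 0.620375·390) / 0.46245625 = 293.76875 / 0.46245625 ≈ 635.24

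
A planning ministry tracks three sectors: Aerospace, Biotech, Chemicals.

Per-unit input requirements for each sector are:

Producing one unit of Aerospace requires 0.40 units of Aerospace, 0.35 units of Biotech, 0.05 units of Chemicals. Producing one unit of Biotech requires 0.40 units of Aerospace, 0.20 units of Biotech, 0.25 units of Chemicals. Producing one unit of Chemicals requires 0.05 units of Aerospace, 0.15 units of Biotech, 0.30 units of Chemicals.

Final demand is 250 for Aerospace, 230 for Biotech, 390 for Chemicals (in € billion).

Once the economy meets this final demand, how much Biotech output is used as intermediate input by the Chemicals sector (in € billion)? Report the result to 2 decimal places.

I − A =
  [   0.60    -0.40    -0.05]
  [  -0.35     0.80    -0.15]
  [  -0.05    -0.25     0.70]
Cofactors of I−A, C_ij = (−1)^(i+j)·(minor ij) (rows/columns in the sector order above):
  C_11 = (0.80)(0.70) − (-0.15)(-0.25) = 0.5225
  C_12 = −[(-0.35)(0.70) − (-0.15)(-0.05)] = 0.2525
  C_13 = (-0.35)(-0.25) − (0.80)(-0.05) = 0.1275
  C_21 = −[(-0.40)(0.70) − (-0.05)(-0.25)] = 0.2925
  C_22 = (0.60)(0.70) − (-0.05)(-0.05) = 0.4175
  C_23 = −[(0.60)(-0.25) − (-0.40)(-0.05)] = 0.1700
  C_31 = (-0.40)(-0.15) − (-0.05)(0.80) = 0.1000
  C_32 = −[(0.60)(-0.15) − (-0.05)(-0.35)] = 0.1075
  C_33 = (0.60)(0.80) − (-0.40)(-0.35) = 0.3400
det(I−A) = Σ_j (I−A)_1j·C_1j = (0.60)(0.5225) + (-0.40)(0.2525) + (-0.05)(0.1275) = 0.206125
adj(I−A) = Cᵀ =
  [ 0.5225   0.2925   0.1000]
  [ 0.2525   0.4175   0.1075]
  [ 0.1275   0.1700   0.3400]
(I − A)⁻¹ = adj(I−A) / det(I−A) ≈
  [   2.5349     1.4190     0.4851]
  [   1.2250     2.0255     0.5215]
  [   0.6186     0.8247     1.6495]
First solve x = (I − A)⁻¹ d = adj(I−A)·d / det(I−A); in particular x_C = (0.1275·250 + 0.1700·230 + 0.3400·390) / 0.206125 = 203.575 / 0.206125 ≈ 987.6289.
Intermediate flow from B to C: z_BC = a_BC · x_C = 0.15 × 203.575 / 0.206125 = 30.53625 / 0.206125 ≈ 148.14.

z_BC = 148.14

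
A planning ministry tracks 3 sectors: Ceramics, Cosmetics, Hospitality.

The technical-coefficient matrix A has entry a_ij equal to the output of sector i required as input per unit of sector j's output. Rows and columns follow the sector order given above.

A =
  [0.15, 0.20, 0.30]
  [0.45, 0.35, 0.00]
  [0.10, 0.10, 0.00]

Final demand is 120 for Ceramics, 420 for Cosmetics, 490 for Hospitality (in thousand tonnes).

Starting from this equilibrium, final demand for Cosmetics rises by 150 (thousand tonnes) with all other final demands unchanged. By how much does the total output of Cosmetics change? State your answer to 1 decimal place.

Δx_2 = 286.4

I − A =
  [   0.85    -0.20    -0.30]
  [  -0.45     0.65     0.00]
  [  -0.10    -0.10     1.00]
Cofactors of I−A, C_ij = (−1)^(i+j)·(minor ij) (rows/columns in the sector order above):
  C_11 = (0.65)(1.00) − (0.00)(-0.10) = 0.6500
  C_12 = −[(-0.45)(1.00) − (0.00)(-0.10)] = 0.4500
  C_13 = (-0.45)(-0.10) − (0.65)(-0.10) = 0.1100
  C_21 = −[(-0.20)(1.00) − (-0.30)(-0.10)] = 0.2300
  C_22 = (0.85)(1.00) − (-0.30)(-0.10) = 0.8200
  C_23 = −[(0.85)(-0.10) − (-0.20)(-0.10)] = 0.1050
  C_31 = (-0.20)(0.00) − (-0.30)(0.65) = 0.1950
  C_32 = −[(0.85)(0.00) − (-0.30)(-0.45)] = 0.1350
  C_33 = (0.85)(0.65) − (-0.20)(-0.45) = 0.4625
det(I−A) = Σ_j (I−A)_1j·C_1j = (0.85)(0.6500) + (-0.20)(0.4500) + (-0.30)(0.1100) = 0.4295
adj(I−A) = Cᵀ =
  [ 0.6500   0.2300   0.1950]
  [ 0.4500   0.8200   0.1350]
  [ 0.1100   0.1050   0.4625]
(I − A)⁻¹ = adj(I−A) / det(I−A) ≈
  [   1.5134     0.5355     0.4540]
  [   1.0477     1.9092     0.3143]
  [   0.2561     0.2445     1.0768]
Δx = (I − A)⁻¹ Δd with Δd having +150 in the Cosmetics component and 0 elsewhere.
So Δx_2 = L_22 · (+150), where L_22 = adj(I−A)_22 / det(I−A) = 0.8200 / 0.4295.
Δx_2 = 0.8200 × (+150) / 0.4295 = 123.00 / 0.4295 ≈ 286.4.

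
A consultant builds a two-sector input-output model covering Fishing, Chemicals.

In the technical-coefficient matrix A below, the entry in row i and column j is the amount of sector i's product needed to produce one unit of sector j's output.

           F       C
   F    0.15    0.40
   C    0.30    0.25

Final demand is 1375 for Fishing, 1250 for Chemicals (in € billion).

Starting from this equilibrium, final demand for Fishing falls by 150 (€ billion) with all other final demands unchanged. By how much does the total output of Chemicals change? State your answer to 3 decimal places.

I − A =
  [   0.85    -0.40]
  [  -0.30     0.75]
det(I−A) = (0.85)(0.75) − (-0.40)(-0.30) = 0.5175
adj(I−A) = [[0.75, 0.40], [0.30, 0.85]]
(I − A)⁻¹ = adj(I−A) / det(I−A) ≈
  [   1.4493     0.7729]
  [   0.5797     1.6425]
Δx = (I − A)⁻¹ Δd with Δd having -150 in the Fishing component and 0 elsewhere.
So Δx_C = L_CF · (-150), where L_CF = adj(I−A)_CF / det(I−A) = 0.30 / 0.5175.
Δx_C = 0.30 × (-150) / 0.5175 = -45.00 / 0.5175 ≈ -86.957.

Δx_C = -86.957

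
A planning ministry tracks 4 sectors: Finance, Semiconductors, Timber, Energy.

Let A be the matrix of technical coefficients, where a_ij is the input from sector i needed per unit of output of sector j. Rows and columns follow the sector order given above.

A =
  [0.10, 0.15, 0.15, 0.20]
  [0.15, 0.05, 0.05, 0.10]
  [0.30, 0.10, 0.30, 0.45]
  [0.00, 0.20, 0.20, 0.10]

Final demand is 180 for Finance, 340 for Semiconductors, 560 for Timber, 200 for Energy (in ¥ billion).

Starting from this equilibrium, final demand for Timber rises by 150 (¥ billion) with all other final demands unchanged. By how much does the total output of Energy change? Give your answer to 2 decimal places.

I − A =
  [   0.90    -0.15    -0.15    -0.20]
  [  -0.15     0.95    -0.05    -0.10]
  [  -0.30    -0.10     0.70    -0.45]
  [   0.00    -0.20    -0.20     0.90]
Compute the cofactors C_ij = (−1)^(i+j)·(3×3 minor ij) of I−A; the adjugate is their transpose:
adj(I−A) = Cᵀ =
  [ 0.488000   0.140000   0.175000   0.211500]
  [ 0.100500   0.433500   0.084750   0.112875]
  [ 0.277500   0.214500   0.725250   0.448125]
  [ 0.084000   0.144000   0.180000   0.531000]
det(I−A) = Σ_j (I−A)_1j·C_1j = (0.90)(0.488000) + (-0.15)(0.100500) + (-0.15)(0.277500) + (-0.20)(0.084000) = 0.3657
(I − A)⁻¹ = adj(I−A) / det(I−A) ≈
  [   1.3344     0.3828     0.4785     0.5783]
  [   0.2748     1.1854     0.2317     0.3087]
  [   0.7588     0.5865     1.9832     1.2254]
  [   0.2297     0.3938     0.4922     1.4520]
Δx = (I − A)⁻¹ Δd with Δd having +150 in the Timber component and 0 elsewhere.
So Δx_E = L_ET · (+150), where L_ET = adj(I−A)_ET / det(I−A) = 0.180000 / 0.3657.
Δx_E = 0.180000 × (+150) / 0.3657 = 27.00 / 0.3657 ≈ 73.83.

Δx_E = 73.83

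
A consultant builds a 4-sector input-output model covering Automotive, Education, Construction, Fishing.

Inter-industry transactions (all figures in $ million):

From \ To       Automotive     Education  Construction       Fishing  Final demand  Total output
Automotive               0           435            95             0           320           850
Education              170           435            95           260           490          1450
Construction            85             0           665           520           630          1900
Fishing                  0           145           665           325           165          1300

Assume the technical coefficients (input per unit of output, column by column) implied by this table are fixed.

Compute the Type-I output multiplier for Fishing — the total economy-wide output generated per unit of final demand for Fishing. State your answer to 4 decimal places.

Technical coefficients a_ij = z_ij / X_j:
  a_11 = 0/850 = 0.00, a_21 = 170/850 = 0.20, a_31 = 85/850 = 0.10, a_41 = 0/850 = 0.00
  a_12 = 435/1450 = 0.30, a_22 = 435/1450 = 0.30, a_32 = 0/1450 = 0.00, a_42 = 145/1450 = 0.10
  a_13 = 95/1900 = 0.05, a_23 = 95/1900 = 0.05, a_33 = 665/1900 = 0.35, a_43 = 665/1900 = 0.35
  a_14 = 0/1300 = 0.00, a_24 = 260/1300 = 0.20, a_34 = 520/1300 = 0.40, a_44 = 325/1300 = 0.25
I − A =
  [   1.00    -0.30    -0.05     0.00]
  [  -0.20     0.70    -0.05    -0.20]
  [  -0.10     0.00     0.65    -0.40]
  [   0.00    -0.10    -0.35     0.75]
Compute the cofactors C_ij = (−1)^(i+j)·(3×3 minor ij) of I−A; the adjugate is their transpose:
adj(I−A) = Cᵀ =
  [ 0.22825   0.10625   0.05750   0.05900]
  [ 0.08025   0.34375   0.11500   0.15300]
  [ 0.05850   0.06250   0.46000   0.26200]
  [ 0.03800   0.07500   0.23000   0.41100]
det(I−A) = Σ_j (I−A)_1j·C_1j = (1.00)(0.22825) + (-0.30)(0.08025) + (-0.05)(0.05850) + (0.00)(0.03800) = 0.20125
(I − A)⁻¹ = adj(I−A) / det(I−A) ≈
  [   1.13416     0.52795     0.28571     0.29317]
  [   0.39876     1.70807     0.57143     0.76025]
  [   0.29068     0.31056     2.28571     1.30186]
  [   0.18882     0.37267     1.14286     2.04224]
The output multiplier for sector j is the column-j sum of the Leontief inverse (I − A)⁻¹ = adj(I−A) / det(I−A).
Column 4 of adj(I−A): (0.05900, 0.15300, 0.26200, 0.41100); det(I−A) = 0.20125.
m_4 = (0.05900 + 0.15300 + 0.26200 + 0.41100) / 0.20125 = 0.885 / 0.20125 ≈ 4.3975.

m_4 = 4.3975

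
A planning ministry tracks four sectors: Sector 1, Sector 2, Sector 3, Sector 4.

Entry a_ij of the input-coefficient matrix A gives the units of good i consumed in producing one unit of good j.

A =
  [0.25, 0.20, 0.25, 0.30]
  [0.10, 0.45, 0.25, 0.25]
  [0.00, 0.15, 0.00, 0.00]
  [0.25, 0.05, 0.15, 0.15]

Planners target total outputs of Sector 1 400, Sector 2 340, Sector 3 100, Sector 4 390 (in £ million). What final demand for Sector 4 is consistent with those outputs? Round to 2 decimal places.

I − A =
  [   0.75    -0.20    -0.25    -0.30]
  [  -0.10     0.55    -0.25    -0.25]
  [   0.00    -0.15     1.00     0.00]
  [  -0.25    -0.05    -0.15     0.85]
d = (I − A) x:
  d_1 = (+0.75)·400 + (-0.20)·340 + (-0.25)·100 + (-0.30)·390 = 90.00
  d_2 = (-0.10)·400 + (+0.55)·340 + (-0.25)·100 + (-0.25)·390 = 24.50
  d_3 = (+0.00)·400 + (-0.15)·340 + (+1.00)·100 + (+0.00)·390 = 49.00
  d_4 = (-0.25)·400 + (-0.05)·340 + (-0.15)·100 + (+0.85)·390 = 199.50

d_4 = 199.50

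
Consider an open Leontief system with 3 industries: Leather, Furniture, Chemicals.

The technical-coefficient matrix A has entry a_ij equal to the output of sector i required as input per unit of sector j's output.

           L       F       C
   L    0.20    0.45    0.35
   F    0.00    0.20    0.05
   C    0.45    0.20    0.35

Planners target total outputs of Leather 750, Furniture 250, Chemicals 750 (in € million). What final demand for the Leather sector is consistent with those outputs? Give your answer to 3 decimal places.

I − A =
  [   0.80    -0.45    -0.35]
  [   0.00     0.80    -0.05]
  [  -0.45    -0.20     0.65]
d = (I − A) x:
  d_L = (+0.80)·750 + (-0.45)·250 + (-0.35)·750 = 225.000
  d_F = (+0.00)·750 + (+0.80)·250 + (-0.05)·750 = 162.500
  d_C = (-0.45)·750 + (-0.20)·250 + (+0.65)·750 = 100.000

d_L = 225.000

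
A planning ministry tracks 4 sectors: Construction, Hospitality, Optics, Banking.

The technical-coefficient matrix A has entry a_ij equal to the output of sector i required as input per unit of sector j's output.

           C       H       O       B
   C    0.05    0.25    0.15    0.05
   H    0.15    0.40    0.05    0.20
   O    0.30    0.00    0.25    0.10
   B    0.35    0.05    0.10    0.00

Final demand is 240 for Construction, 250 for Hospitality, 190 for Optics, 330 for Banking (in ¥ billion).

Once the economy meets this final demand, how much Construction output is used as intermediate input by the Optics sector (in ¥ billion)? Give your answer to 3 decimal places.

I − A =
  [   0.95    -0.25    -0.15    -0.05]
  [  -0.15     0.60    -0.05    -0.20]
  [  -0.30     0.00     0.75    -0.10]
  [  -0.35    -0.05    -0.10     1.00]
Compute the cofactors C_ij = (−1)^(i+j)·(3×3 minor ij) of I−A; the adjugate is their transpose:
adj(I−A) = Cᵀ =
  [ 0.436250   0.187625   0.109125   0.070250]
  [ 0.186250   0.638125   0.099375   0.146875]
  [ 0.198750   0.089250   0.494625   0.077250]
  [ 0.181875   0.106500   0.092625   0.368625]
det(I−A) = Σ_j (I−A)_1j·C_1j = (0.95)(0.436250) + (-0.25)(0.186250) + (-0.15)(0.198750) + (-0.05)(0.181875) = 0.32896875
(I − A)⁻¹ = adj(I−A) / det(I−A) ≈
  [   1.3261     0.5703     0.3317     0.2135]
  [   0.5662     1.9398     0.3021     0.4465]
  [   0.6042     0.2713     1.5036     0.2348]
  [   0.5529     0.3237     0.2816     1.1205]
First solve x = (I − A)⁻¹ d = adj(I−A)·d / det(I−A); in particular x_O = (0.198750·240 + 0.089250·250 + 0.494625·190 + 0.077250·330) / 0.32896875 = 189.48375 / 0.32896875 ≈ 575.99316.
Intermediate flow from C to O: z_CO = a_CO · x_O = 0.15 × 189.48375 / 0.32896875 = 28.4225625 / 0.32896875 ≈ 86.399.

z_CO = 86.399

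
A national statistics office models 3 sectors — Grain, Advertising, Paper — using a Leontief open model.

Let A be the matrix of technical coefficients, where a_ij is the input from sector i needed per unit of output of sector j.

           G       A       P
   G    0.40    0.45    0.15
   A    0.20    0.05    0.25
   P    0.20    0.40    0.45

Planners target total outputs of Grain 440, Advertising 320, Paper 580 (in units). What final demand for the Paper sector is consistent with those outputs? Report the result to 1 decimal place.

I − A =
  [   0.60    -0.45    -0.15]
  [  -0.20     0.95    -0.25]
  [  -0.20    -0.40     0.55]
d = (I − A) x:
  d_G = (+0.60)·440 + (-0.45)·320 + (-0.15)·580 = 33.0
  d_A = (-0.20)·440 + (+0.95)·320 + (-0.25)·580 = 71.0
  d_P = (-0.20)·440 + (-0.40)·320 + (+0.55)·580 = 103.0

d_P = 103.0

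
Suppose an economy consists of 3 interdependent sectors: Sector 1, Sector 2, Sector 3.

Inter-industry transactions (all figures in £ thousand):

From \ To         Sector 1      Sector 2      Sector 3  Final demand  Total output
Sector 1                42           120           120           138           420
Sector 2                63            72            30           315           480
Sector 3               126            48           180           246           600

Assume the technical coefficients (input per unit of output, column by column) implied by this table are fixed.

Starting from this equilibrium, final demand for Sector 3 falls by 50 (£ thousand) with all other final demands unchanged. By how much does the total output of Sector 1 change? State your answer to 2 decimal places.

Δx_1 = -20.41

Technical coefficients a_ij = z_ij / X_j:
  a_11 = 42/420 = 0.10, a_21 = 63/420 = 0.15, a_31 = 126/420 = 0.30
  a_12 = 120/480 = 0.25, a_22 = 72/480 = 0.15, a_32 = 48/480 = 0.10
  a_13 = 120/600 = 0.20, a_23 = 30/600 = 0.05, a_33 = 180/600 = 0.30
I − A =
  [   0.90    -0.25    -0.20]
  [  -0.15     0.85    -0.05]
  [  -0.30    -0.10     0.70]
Cofactors of I−A, C_ij = (−1)^(i+j)·(minor ij) (rows/columns in the sector order above):
  C_11 = (0.85)(0.70) − (-0.05)(-0.10) = 0.5900
  C_12 = −[(-0.15)(0.70) − (-0.05)(-0.30)] = 0.1200
  C_13 = (-0.15)(-0.10) − (0.85)(-0.30) = 0.2700
  C_21 = −[(-0.25)(0.70) − (-0.20)(-0.10)] = 0.1950
  C_22 = (0.90)(0.70) − (-0.20)(-0.30) = 0.5700
  C_23 = −[(0.90)(-0.10) − (-0.25)(-0.30)] = 0.1650
  C_31 = (-0.25)(-0.05) − (-0.20)(0.85) = 0.1825
  C_32 = −[(0.90)(-0.05) − (-0.20)(-0.15)] = 0.0750
  C_33 = (0.90)(0.85) − (-0.25)(-0.15) = 0.7275
det(I−A) = Σ_j (I−A)_1j·C_1j = (0.90)(0.5900) + (-0.25)(0.1200) + (-0.20)(0.2700) = 0.4470
adj(I−A) = Cᵀ =
  [ 0.5900   0.1950   0.1825]
  [ 0.1200   0.5700   0.0750]
  [ 0.2700   0.1650   0.7275]
(I − A)⁻¹ = adj(I−A) / det(I−A) ≈
  [   1.3199     0.4362     0.4083]
  [   0.2685     1.2752     0.1678]
  [   0.6040     0.3691     1.6275]
Δx = (I − A)⁻¹ Δd with Δd having -50 in the Sector 3 component and 0 elsewhere.
So Δx_1 = L_13 · (-50), where L_13 = adj(I−A)_13 / det(I−A) = 0.1825 / 0.4470.
Δx_1 = 0.1825 × (-50) / 0.4470 = -9.125 / 0.4470 ≈ -20.41.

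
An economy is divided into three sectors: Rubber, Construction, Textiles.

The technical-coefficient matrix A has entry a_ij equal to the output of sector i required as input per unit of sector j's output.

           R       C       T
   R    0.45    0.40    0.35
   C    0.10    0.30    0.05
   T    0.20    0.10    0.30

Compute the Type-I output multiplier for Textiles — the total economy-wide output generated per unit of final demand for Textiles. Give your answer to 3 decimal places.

m_T = 3.690

I − A =
  [   0.55    -0.40    -0.35]
  [  -0.10     0.70    -0.05]
  [  -0.20    -0.10     0.70]
Cofactors of I−A, C_ij = (−1)^(i+j)·(minor ij) (rows/columns in the sector order above):
  C_11 = (0.70)(0.70) − (-0.05)(-0.10) = 0.4850
  C_12 = −[(-0.10)(0.70) − (-0.05)(-0.20)] = 0.0800
  C_13 = (-0.10)(-0.10) − (0.70)(-0.20) = 0.1500
  C_21 = −[(-0.40)(0.70) − (-0.35)(-0.10)] = 0.3150
  C_22 = (0.55)(0.70) − (-0.35)(-0.20) = 0.3150
  C_23 = −[(0.55)(-0.10) − (-0.40)(-0.20)] = 0.1350
  C_31 = (-0.40)(-0.05) − (-0.35)(0.70) = 0.2650
  C_32 = −[(0.55)(-0.05) − (-0.35)(-0.10)] = 0.0625
  C_33 = (0.55)(0.70) − (-0.40)(-0.10) = 0.3450
det(I−A) = Σ_j (I−A)_1j·C_1j = (0.55)(0.4850) + (-0.40)(0.0800) + (-0.35)(0.1500) = 0.18225
adj(I−A) = Cᵀ =
  [ 0.4850   0.3150   0.2650]
  [ 0.0800   0.3150   0.0625]
  [ 0.1500   0.1350   0.3450]
(I − A)⁻¹ = adj(I−A) / det(I−A) ≈
  [   2.6612     1.7284     1.4540]
  [   0.4390     1.7284     0.3429]
  [   0.8230     0.7407     1.8930]
The output multiplier for sector j is the column-j sum of the Leontief inverse (I − A)⁻¹ = adj(I−A) / det(I−A).
Column T of adj(I−A): (0.2650, 0.0625, 0.3450); det(I−A) = 0.18225.
m_T = (0.2650 + 0.0625 + 0.3450) / 0.18225 = 0.6725 / 0.18225 ≈ 3.690.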